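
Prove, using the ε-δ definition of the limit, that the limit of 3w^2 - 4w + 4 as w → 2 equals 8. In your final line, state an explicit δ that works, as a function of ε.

Fix ε > 0. We want δ > 0 such that 0 < |w − 2| < δ implies |(3w^2 - 4w + 4) − 8| < ε.
(3w^2 - 4w + 4) − 8 = 3w^2 - 4w - 4 = (w − 2)(3w + 2).
So |(3w^2 - 4w + 4) − 8| = |w − 2|·|3w + 2|.
Require δ ≤ 1. Then |w − 2| < 1 gives |w| < 3, and by the triangle inequality |3w + 2| ≤ 3·3 + 2 = 11.
Hence |(3w^2 - 4w + 4) − 8| ≤ 11|w − 2| < ε provided |w − 2| < ε/11.
Choosing δ = min(1, ε/11) ensures both conditions, hence |(3w^2 - 4w + 4) − 8| < ε.

δ = min(1, ε/11)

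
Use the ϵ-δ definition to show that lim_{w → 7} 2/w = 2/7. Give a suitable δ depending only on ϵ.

Suppose ϵ > 0. We seek δ > 0 such that 0 < |w − 7| < δ implies |2/w − (2/7)| < ϵ.
|2/w − (2/7)| = 2·|7 − w|/(7·|w|) = 2|w − 7|/(7|w|).
Restrict δ ≤ 7/2. Then |w − 7| < 7/2 gives |w| > 7/2, so 7|w| > 49/2.
Then |2/w − (2/7)| < 2|w − 7|/(49/2), which is < ϵ when |w − 7| < (49/4)ϵ.
Take δ = min(7/2, (49/4)ϵ). Then 0 < |w − 7| < δ gives both |w − 7| < 7/2 and |w − 7| < (49/4)ϵ, so |2/w − (2/7)| < ϵ.

δ = min(7/2, (49/4)ϵ)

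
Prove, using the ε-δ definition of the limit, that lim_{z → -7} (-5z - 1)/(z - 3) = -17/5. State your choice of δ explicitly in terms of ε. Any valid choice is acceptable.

δ = min(5, (25/8)ε)

Fix ε > 0. We want δ > 0 with 0 < |z + 7| < δ ⇒ |(-5z - 1)/(z - 3) + 17/5| < ε.
Combining over a common denominator, (-5z - 1)/(z - 3) + 17/5 = [(-5z - 1)·(-10) − 34·(z - 3)] / [(-10)·(z - 3)] = 16(z + 7) / ((-10)(z - 3)).
So |(-5z - 1)/(z - 3) + 17/5| = 16|z + 7| / (10·|z − 3|).
Restrict δ ≤ 5. Then |z + 7| < 5 gives |z − 3| = |(z + 7) + (-10)| ≥ 10 − 5 = 5.
Hence |(-5z - 1)/(z - 3) + 17/5| < 16|z + 7|/(10·5) = (8/25)|z + 7|, which is < ε once |z + 7| < (25/8)ε.
Take δ = min(5, (25/8)ε). Then 0 < |z + 7| < δ forces both bounds, so |(-5z - 1)/(z - 3) + 17/5| < ε.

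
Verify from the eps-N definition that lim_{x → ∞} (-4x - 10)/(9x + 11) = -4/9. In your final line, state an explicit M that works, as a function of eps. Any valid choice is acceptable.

M = (46/81)/eps

Fix eps > 0. We seek M > 0 such that x > M implies |(-4x - 10)/(9x + 11) + 4/9| < eps.
(-4x - 10)/(9x + 11) + 4/9 = (9(-4x - 10) − (-4)(9x + 11)) / (9(9x + 11)) = -46/(9(9x + 11)).
For x > 0 we have 9x + 11 > 9x, so |(-4x - 10)/(9x + 11) + 4/9| = 46/(9(9x + 11)) < 46/(9·9x) = (46/81)/x.
Thus |(-4x - 10)/(9x + 11) + 4/9| < eps whenever x > (46/81)/eps.
Take M = (46/81)/eps. If x > M then |(-4x - 10)/(9x + 11) + 4/9| < (46/81)/x < eps.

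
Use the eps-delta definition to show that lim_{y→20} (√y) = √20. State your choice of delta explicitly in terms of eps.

Let eps > 0 be given. We want delta > 0 such that 0 < |y − 20| < delta implies |√y − √20| < eps.
Multiplying by the conjugate, |√y − √20| = |y − 20|/(√y + √20).
Restrict delta ≤ 20 so that |y − 20| < 20 forces y > 0, and then √y + √20 > √20.
Hence |√y − √20| < |y − 20|/√20, which is < eps once |y − 20| < √20·eps.
Take delta = min(20, √20·eps). If 0 < |y − 20| < delta then y > 0 and |√y − √20| < |y − 20|/√20 < eps.

delta = min(20, √20·eps)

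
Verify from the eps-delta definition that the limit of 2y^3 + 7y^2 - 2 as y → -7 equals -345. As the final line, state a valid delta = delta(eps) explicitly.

delta = min(1, eps/233)

Fix eps > 0. We want delta > 0 such that 0 < |y + 7| < delta implies |(2y^3 + 7y^2 - 2) + 345| < eps.
(2y^3 + 7y^2 - 2) + 345 = 2y^3 + 7y^2 + 343 = (y + 7)(2y^2 - 7y + 49).
So |(2y^3 + 7y^2 - 2) + 345| = |y + 7|·|2y^2 - 7y + 49|.
Assume first that |y + 7| < 1, so |y| < 8. Then |2y^2 - 7y + 49| ≤ 2·8^2 + 7·8 + 49 = 233.
Hence |(2y^3 + 7y^2 - 2) + 345| ≤ 233|y + 7| < eps provided |y + 7| < eps/233.
Take delta = min(1, eps/233). Then 0 < |y + 7| < delta gives both |y + 7| < 1 and |y + 7| < eps/233, so |(2y^3 + 7y^2 - 2) + 345| < eps.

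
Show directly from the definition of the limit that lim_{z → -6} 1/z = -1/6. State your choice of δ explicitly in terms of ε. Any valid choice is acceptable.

Fix ε > 0. We seek δ > 0 such that 0 < |z + 6| < δ implies |1/z + 1/6| < ε.
|1/z + 1/6| = |-6 − z|/(6·|z|) = |z + 6|/(6|z|).
Require δ ≤ 3 so that |z| > 6 − 3 = 3, hence 6|z| > 18.
Then |1/z + 1/6| < |z + 6|/18, which is < ε when |z + 6| < 18ε.
Take δ = min(3, 18ε). Then 0 < |z + 6| < δ gives both |z + 6| < 3 and |z + 6| < 18ε, so |1/z + 1/6| < ε.

δ = min(3, 18ε)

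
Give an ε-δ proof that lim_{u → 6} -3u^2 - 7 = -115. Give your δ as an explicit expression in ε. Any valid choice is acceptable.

δ = min(1, ε/39)

Suppose ε > 0. We want δ > 0 such that 0 < |u − 6| < δ implies |(-3u^2 - 7) + 115| < ε.
(-3u^2 - 7) + 115 = -3u^2 + 108 = (u − 6)(-3u - 18).
So |(-3u^2 - 7) + 115| = |u − 6|·|-3u - 18|.
Assume first that |u − 6| < 1, so |u| < 7. Then |-3u - 18| ≤ 3·7 + 18 = 39.
Hence |(-3u^2 - 7) + 115| ≤ 39|u − 6| < ε provided |u − 6| < ε/39.
Choosing δ = min(1, ε/39) ensures both conditions, hence |(-3u^2 - 7) + 115| < ε.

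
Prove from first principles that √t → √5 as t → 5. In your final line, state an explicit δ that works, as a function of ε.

Let ε > 0. We want δ > 0 such that 0 < |t − 5| < δ implies |√t − √5| < ε.
Rationalise: √t − √5 = (t − 5)/(√t + √5), so |√t − √5| = |t − 5|/(√t + √5).
Restrict δ ≤ 5 so that |t − 5| < 5 forces t > 0, and then √t + √5 > √5.
Hence |√t − √5| < |t − 5|/√5, which is < ε once |t − 5| < √5·ε.
Take δ = min(5, √5·ε). If 0 < |t − 5| < δ then t > 0 and |√t − √5| < |t − 5|/√5 < ε.

δ = min(5, √5·ε)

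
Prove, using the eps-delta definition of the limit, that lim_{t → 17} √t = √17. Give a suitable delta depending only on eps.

delta = min(17, √17·eps)

Let eps > 0. We want delta > 0 such that 0 < |t − 17| < delta implies |√t − √17| < eps.
Rationalise: √t − √17 = (t − 17)/(√t + √17), so |√t − √17| = |t − 17|/(√t + √17).
Restrict delta ≤ 17 so that |t − 17| < 17 forces t > 0, and then √t + √17 > √17.
Hence |√t − √17| < |t − 17|/√17, which is < eps once |t − 17| < √17·eps.
Take delta = min(17, √17·eps). If 0 < |t − 17| < delta then t > 0 and |√t − √17| < |t − 17|/√17 < eps.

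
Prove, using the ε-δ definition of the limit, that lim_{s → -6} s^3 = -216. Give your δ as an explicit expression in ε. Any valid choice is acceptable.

Fix ε > 0. We seek δ > 0 with 0 < |s + 6| < δ ⇒ |s^3 + 216| < ε.
Factor: s^3 + 216 = (s + 6)(s^2 - 6s + 36), so |s^3 + 216| = |s + 6|·|s^2 - 6s + 36|.
Restrict δ ≤ 1. Then |s + 6| < 1 gives |s| < 7, so by the triangle inequality |s^2 - 6s + 36| ≤ 7^2 + 6·7 + 36 = 127.
Hence |s^3 + 216| ≤ 127|s + 6|, which is < ε once |s + 6| < ε/127.
Take δ = min(1, ε/127). If 0 < |s + 6| < δ then both bounds hold and |s^3 + 216| ≤ 127|s + 6| < 127·(ε/127) = ε.

δ = min(1, ε/127)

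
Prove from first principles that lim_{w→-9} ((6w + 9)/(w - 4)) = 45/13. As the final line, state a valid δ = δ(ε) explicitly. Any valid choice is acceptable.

δ = min(13/2, (169/66)ε)

Suppose ε > 0. We want δ > 0 with 0 < |w + 9| < δ ⇒ |(6w + 9)/(w - 4) − (45/13)| < ε.
Combining over a common denominator, (6w + 9)/(w - 4) − (45/13) = [(6w + 9)·(-13) − (-45)·(w - 4)] / [(-13)·(w - 4)] = -33(w + 9) / ((-13)(w - 4)).
So |(6w + 9)/(w - 4) − (45/13)| = 33|w + 9| / (13·|w − 4|).
Restrict δ ≤ 13/2. Then |w + 9| < 13/2 gives |w − 4| = |(w + 9) + (-13)| ≥ 13 − 13/2 = 13/2.
Hence |(6w + 9)/(w - 4) − (45/13)| < 33|w + 9|/(13·(13/2)) = (66/169)|w + 9|, which is < ε once |w + 9| < (169/66)ε.
Take δ = min(13/2, (169/66)ε). Then 0 < |w + 9| < δ forces both bounds, so |(6w + 9)/(w - 4) − (45/13)| < ε.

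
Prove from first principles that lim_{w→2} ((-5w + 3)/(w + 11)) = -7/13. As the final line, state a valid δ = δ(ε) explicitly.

δ = min(13/2, (169/116)ε)

Suppose ε > 0. We want δ > 0 with 0 < |w − 2| < δ ⇒ |(-5w + 3)/(w + 11) + 7/13| < ε.
Combining over a common denominator, (-5w + 3)/(w + 11) + 7/13 = [(-5w + 3)·13 − (-7)·(w + 11)] / [13·(w + 11)] = -58(w − 2) / (13(w + 11)).
So |(-5w + 3)/(w + 11) + 7/13| = 58|w − 2| / (13·|w + 11|).
Restrict δ ≤ 13/2. Then |w − 2| < 13/2 gives |w + 11| = |(w − 2) + 13| ≥ 13 − 13/2 = 13/2.
Hence |(-5w + 3)/(w + 11) + 7/13| < 58|w − 2|/(13·(13/2)) = (116/169)|w − 2|, which is < ε once |w − 2| < (169/116)ε.
Take δ = min(13/2, (169/116)ε). Then 0 < |w − 2| < δ forces both bounds, so |(-5w + 3)/(w + 11) + 7/13| < ε.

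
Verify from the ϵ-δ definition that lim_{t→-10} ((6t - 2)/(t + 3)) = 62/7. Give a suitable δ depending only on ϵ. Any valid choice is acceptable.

δ = min(7/2, (49/40)ϵ)

Suppose ϵ > 0. We want δ > 0 with 0 < |t + 10| < δ ⇒ |(6t - 2)/(t + 3) − (62/7)| < ϵ.
Combining over a common denominator, (6t - 2)/(t + 3) − (62/7) = [(6t - 2)·(-7) − (-62)·(t + 3)] / [(-7)·(t + 3)] = 20(t + 10) / ((-7)(t + 3)).
So |(6t - 2)/(t + 3) − (62/7)| = 20|t + 10| / (7·|t + 3|).
Restrict δ ≤ 7/2. Then |t + 10| < 7/2 gives |t + 3| = |(t + 10) + (-7)| ≥ 7 − 7/2 = 7/2.
Hence |(6t - 2)/(t + 3) − (62/7)| < 20|t + 10|/(7·(7/2)) = (40/49)|t + 10|, which is < ϵ once |t + 10| < (49/40)ϵ.
Take δ = min(7/2, (49/40)ϵ). Then 0 < |t + 10| < δ forces both bounds, so |(6t - 2)/(t + 3) − (62/7)| < ϵ.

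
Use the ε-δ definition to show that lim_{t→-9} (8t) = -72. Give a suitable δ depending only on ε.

Let ε > 0 be given. We need δ > 0 so that 0 < |t + 9| < δ implies |(8t) + 72| < ε.
Since (8t) + 72 = 8(t + 9), we have |(8t) + 72| = 8|t + 9|.
So 8|t + 9| < ε exactly when |t + 9| < ε/8.
Choosing δ = ε/8 gives |(8t) + 72| = 8|t + 9| < ε whenever |t + 9| < δ.

δ = ε/8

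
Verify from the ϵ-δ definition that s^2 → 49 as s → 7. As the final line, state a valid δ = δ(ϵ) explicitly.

δ = min(2, ϵ/16)

Fix ϵ > 0. We seek δ > 0 with 0 < |s − 7| < δ ⇒ |s^2 − 49| < ϵ.
Factor: s^2 − 49 = (s − 7)(s + 7), so |s^2 − 49| = |s − 7|·|s + 7|.
Restrict δ ≤ 2. Then |s − 7| < 2 gives |s| < 9, so by the triangle inequality |s + 7| ≤ 9 + 7 = 16.
Hence |s^2 − 49| ≤ 16|s − 7|, which is < ϵ once |s − 7| < ϵ/16.
Take δ = min(2, ϵ/16). If 0 < |s − 7| < δ then both bounds hold and |s^2 − 49| ≤ 16|s − 7| < 16·(ϵ/16) = ϵ.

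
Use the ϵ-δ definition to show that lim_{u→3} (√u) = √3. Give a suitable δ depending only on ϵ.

δ = min(3, √3·ϵ)

Let ϵ > 0 be given. We want δ > 0 such that 0 < |u − 3| < δ implies |√u − √3| < ϵ.
Rationalise: √u − √3 = (u − 3)/(√u + √3), so |√u − √3| = |u − 3|/(√u + √3).
Restrict δ ≤ 3 so that |u − 3| < 3 forces u > 0, and then √u + √3 > √3.
Hence |√u − √3| < |u − 3|/√3, which is < ϵ once |u − 3| < √3·ϵ.
Take δ = min(3, √3·ϵ). If 0 < |u − 3| < δ then u > 0 and |√u − √3| < |u − 3|/√3 < ϵ.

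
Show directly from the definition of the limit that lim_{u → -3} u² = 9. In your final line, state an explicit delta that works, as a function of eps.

Let eps > 0 be given. We seek delta > 0 with 0 < |u + 3| < delta ⇒ |u² − 9| < eps.
Factor: u² − 9 = (u + 3)(u - 3), so |u² − 9| = |u + 3|·|u - 3|.
Impose delta ≤ 1 so that |u| < 4; then |u - 3| ≤ 7.
Hence |u² − 9| ≤ 7|u + 3|, which is < eps once |u + 3| < eps/7.
Take delta = min(1, eps/7). If 0 < |u + 3| < delta then both bounds hold and |u² − 9| ≤ 7|u + 3| < 7·(eps/7) = eps.

delta = min(1, eps/7)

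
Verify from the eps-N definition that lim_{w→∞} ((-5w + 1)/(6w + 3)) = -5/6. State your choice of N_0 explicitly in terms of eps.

N_0 = (7/12)/eps

Suppose eps > 0. We seek N_0 > 0 such that w > N_0 implies |(-5w + 1)/(6w + 3) + 5/6| < eps.
(-5w + 1)/(6w + 3) + 5/6 = (6(-5w + 1) − (-5)(6w + 3)) / (6(6w + 3)) = 21/(6(6w + 3)).
For w > 0 we have 6w + 3 > 6w, so |(-5w + 1)/(6w + 3) + 5/6| = 21/(6(6w + 3)) < 21/(6·6w) = (7/12)/w.
Thus |(-5w + 1)/(6w + 3) + 5/6| < eps whenever w > (7/12)/eps.
Take N_0 = (7/12)/eps. If w > N_0 then |(-5w + 1)/(6w + 3) + 5/6| < (7/12)/w < eps.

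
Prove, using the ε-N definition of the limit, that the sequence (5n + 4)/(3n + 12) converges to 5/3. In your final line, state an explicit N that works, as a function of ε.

N = (16/3)/ε

Let ε > 0. For n ≥ 1, |(5n + 4)/(3n + 12) − (5/3)| = |-48|/(3(3n + 12)) = 48/(3(3n + 12)).
Since 3n + 12 ≥ 3n for n ≥ 1, this is ≤ 48/(3·3n) = (16/3)/n.
So |(5n + 4)/(3n + 12) − (5/3)| < ε whenever n > (16/3)/ε.
Take N = (16/3)/ε. If n > N then |(5n + 4)/(3n + 12) − (5/3)| ≤ (16/3)/n < ε.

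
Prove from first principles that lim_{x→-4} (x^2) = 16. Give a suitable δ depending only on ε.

Fix ε > 0. We seek δ > 0 with 0 < |x + 4| < δ ⇒ |x^2 − 16| < ε.
Factor: x^2 − 16 = (x + 4)(x - 4), so |x^2 − 16| = |x + 4|·|x - 4|.
Impose δ ≤ 2 so that |x| < 6; then |x - 4| ≤ 10.
Hence |x^2 − 16| ≤ 10|x + 4|, which is < ε once |x + 4| < ε/10.
Take δ = min(2, ε/10). If 0 < |x + 4| < δ then both bounds hold and |x^2 − 16| ≤ 10|x + 4| < 10·(ε/10) = ε.

δ = min(2, ε/10)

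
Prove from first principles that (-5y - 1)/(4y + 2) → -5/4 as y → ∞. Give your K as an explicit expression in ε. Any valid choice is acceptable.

Let ε > 0. We seek K > 0 such that y > K implies |(-5y - 1)/(4y + 2) + 5/4| < ε.
(-5y - 1)/(4y + 2) + 5/4 = (4(-5y - 1) − (-5)(4y + 2)) / (4(4y + 2)) = 6/(4(4y + 2)).
For y > 0 we have 4y + 2 > 4y, so |(-5y - 1)/(4y + 2) + 5/4| = 6/(4(4y + 2)) < 6/(4·4y) = (3/8)/y.
Thus |(-5y - 1)/(4y + 2) + 5/4| < ε whenever y > (3/8)/ε.
Take K = (3/8)/ε. If y > K then |(-5y - 1)/(4y + 2) + 5/4| < (3/8)/y < ε.

K = (3/8)/ε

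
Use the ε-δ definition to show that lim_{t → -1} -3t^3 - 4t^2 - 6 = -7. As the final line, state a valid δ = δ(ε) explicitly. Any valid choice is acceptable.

δ = min(1, ε/15)

Let ε > 0. We want δ > 0 such that 0 < |t + 1| < δ implies |(-3t^3 - 4t^2 - 6) + 7| < ε.
(-3t^3 - 4t^2 - 6) + 7 = -3t^3 - 4t^2 + 1 = (t + 1)(-3t^2 - t + 1).
So |(-3t^3 - 4t^2 - 6) + 7| = |t + 1|·|-3t^2 - t + 1|.
Require δ ≤ 1. Then |t + 1| < 1 gives |t| < 2, and by the triangle inequality |-3t^2 - t + 1| ≤ 3·2^2 + 2 + 1 = 15.
Hence |(-3t^3 - 4t^2 - 6) + 7| ≤ 15|t + 1| < ε provided |t + 1| < ε/15.
Take δ = min(1, ε/15). Then 0 < |t + 1| < δ gives both |t + 1| < 1 and |t + 1| < ε/15, so |(-3t^3 - 4t^2 - 6) + 7| < ε.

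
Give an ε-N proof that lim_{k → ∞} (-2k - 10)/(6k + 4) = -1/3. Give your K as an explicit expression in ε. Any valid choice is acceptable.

Let ε > 0 be given. For k ≥ 1, |(-2k - 10)/(6k + 4) + 1/3| = |-52|/(6(6k + 4)) = 52/(6(6k + 4)).
Since 6k + 4 ≥ 6k for k ≥ 1, this is ≤ 52/(6·6k) = (13/9)/k.
So |(-2k - 10)/(6k + 4) + 1/3| < ε whenever k > (13/9)/ε.
Take K = (13/9)/ε. If k > K then |(-2k - 10)/(6k + 4) + 1/3| ≤ (13/9)/k < ε.

K = (13/9)/ε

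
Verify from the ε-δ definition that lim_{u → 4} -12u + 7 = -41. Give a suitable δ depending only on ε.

Fix ε > 0. We need δ > 0 so that 0 < |u − 4| < δ implies |(-12u + 7) + 41| < ε.
Since (-12u + 7) + 41 = -12(u − 4), we have |(-12u + 7) + 41| = 12|u − 4|.
Thus it suffices that |u − 4| < ε/12.
Take δ = ε/12. If 0 < |u − 4| < δ then |(-12u + 7) + 41| = 12|u − 4| < 12·(ε/12) = ε.

δ = ε/12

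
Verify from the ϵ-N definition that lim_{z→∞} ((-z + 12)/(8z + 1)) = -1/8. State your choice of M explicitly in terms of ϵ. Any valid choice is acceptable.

M = (97/64)/ϵ

Let ϵ > 0 be given. We seek M > 0 such that z > M implies |(-z + 12)/(8z + 1) + 1/8| < ϵ.
(-z + 12)/(8z + 1) + 1/8 = (8(-z + 12) − (-1)(8z + 1)) / (8(8z + 1)) = 97/(8(8z + 1)).
For z > 0 we have 8z + 1 > 8z, so |(-z + 12)/(8z + 1) + 1/8| = 97/(8(8z + 1)) < 97/(8·8z) = (97/64)/z.
Thus |(-z + 12)/(8z + 1) + 1/8| < ϵ whenever z > (97/64)/ϵ.
Take M = (97/64)/ϵ. If z > M then |(-z + 12)/(8z + 1) + 1/8| < (97/64)/z < ϵ.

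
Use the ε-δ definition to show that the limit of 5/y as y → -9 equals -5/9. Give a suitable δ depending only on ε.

δ = min(9/2, (81/10)ε)

Fix ε > 0. We seek δ > 0 such that 0 < |y + 9| < δ implies |5/y + 5/9| < ε.
|5/y + 5/9| = 5·|-9 − y|/(9·|y|) = 5|y + 9|/(9|y|).
Require δ ≤ 9/2 so that |y| > 9 − 9/2 = 9/2, hence 9|y| > 81/2.
Then |5/y + 5/9| < 5|y + 9|/(81/2), which is < ε when |y + 9| < (81/10)ε.
Take δ = min(9/2, (81/10)ε). Then 0 < |y + 9| < δ gives both |y + 9| < 9/2 and |y + 9| < (81/10)ε, so |5/y + 5/9| < ε.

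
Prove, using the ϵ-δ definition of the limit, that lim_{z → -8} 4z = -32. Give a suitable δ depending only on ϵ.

Let ϵ > 0 be given. We need δ > 0 so that 0 < |z + 8| < δ implies |(4z) + 32| < ϵ.
Since (4z) + 32 = 4(z + 8), we have |(4z) + 32| = 4|z + 8|.
Thus it suffices that |z + 8| < ϵ/4.
Take δ = ϵ/4. If 0 < |z + 8| < δ then |(4z) + 32| = 4|z + 8| < 4·(ϵ/4) = ϵ.

δ = ϵ/4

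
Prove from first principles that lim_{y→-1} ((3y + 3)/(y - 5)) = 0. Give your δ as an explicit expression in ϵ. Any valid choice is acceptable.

δ = min(3, ϵ)

Suppose ϵ > 0. We want δ > 0 with 0 < |y + 1| < δ ⇒ |(3y + 3)/(y - 5) − 0| < ϵ.
Combining over a common denominator, (3y + 3)/(y - 5) − 0 = [(3y + 3)·(-6) − 0·(y - 5)] / [(-6)·(y - 5)] = -18(y + 1) / ((-6)(y - 5)).
So |(3y + 3)/(y - 5) − 0| = 18|y + 1| / (6·|y − 5|).
Restrict δ ≤ 3. Then |y + 1| < 3 gives |y − 5| = |(y + 1) + (-6)| ≥ 6 − 3 = 3.
Hence |(3y + 3)/(y - 5) − 0| < 18|y + 1|/(6·3) = |y + 1|, which is < ϵ once |y + 1| < ϵ.
Take δ = min(3, ϵ). Then 0 < |y + 1| < δ forces both bounds, so |(3y + 3)/(y - 5) − 0| < ϵ.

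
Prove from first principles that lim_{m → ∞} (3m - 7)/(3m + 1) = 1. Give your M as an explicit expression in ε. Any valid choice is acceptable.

Fix ε > 0. For m ≥ 1, |(3m - 7)/(3m + 1) − 1| = |-24|/(3(3m + 1)) = 24/(3(3m + 1)).
Since 3m + 1 ≥ 3m for m ≥ 1, this is ≤ 24/(3·3m) = (8/3)/m.
So |(3m - 7)/(3m + 1) − 1| < ε whenever m > (8/3)/ε.
Take M = (8/3)/ε. If m > M then |(3m - 7)/(3m + 1) − 1| ≤ (8/3)/m < ε.

M = (8/3)/ε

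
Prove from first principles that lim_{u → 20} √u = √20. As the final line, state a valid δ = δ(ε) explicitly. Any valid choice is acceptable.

δ = min(20, √20·ε)

Let ε > 0 be given. We want δ > 0 such that 0 < |u − 20| < δ implies |√u − √20| < ε.
Rationalise: √u − √20 = (u − 20)/(√u + √20), so |√u − √20| = |u − 20|/(√u + √20).
Restrict δ ≤ 20 so that |u − 20| < 20 forces u > 0, and then √u + √20 > √20.
Hence |√u − √20| < |u − 20|/√20, which is < ε once |u − 20| < √20·ε.
Take δ = min(20, √20·ε). If 0 < |u − 20| < δ then u > 0 and |√u − √20| < |u − 20|/√20 < ε.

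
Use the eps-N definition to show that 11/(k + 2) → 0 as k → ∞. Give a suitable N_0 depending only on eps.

Fix eps > 0. For k ≥ 1, |11/(k + 2) − 0| = 11/(k + 2) ≤ 11/k.
We need 11/k < eps, i.e. k > 11/eps.
Take N_0 = 11/eps. If k > N_0 then |11/(k + 2)| ≤ 11/k < eps.

N_0 = 11/eps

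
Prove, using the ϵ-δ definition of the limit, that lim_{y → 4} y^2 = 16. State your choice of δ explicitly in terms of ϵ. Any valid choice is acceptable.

δ = min(1, ϵ/9)

Fix ϵ > 0. We seek δ > 0 with 0 < |y − 4| < δ ⇒ |y^2 − 16| < ϵ.
Factor: y^2 − 16 = (y − 4)(y + 4), so |y^2 − 16| = |y − 4|·|y + 4|.
Impose δ ≤ 1 so that |y| < 5; then |y + 4| ≤ 9.
Hence |y^2 − 16| ≤ 9|y − 4|, which is < ϵ once |y − 4| < ϵ/9.
Take δ = min(1, ϵ/9). If 0 < |y − 4| < δ then both bounds hold and |y^2 − 16| ≤ 9|y − 4| < 9·(ϵ/9) = ϵ.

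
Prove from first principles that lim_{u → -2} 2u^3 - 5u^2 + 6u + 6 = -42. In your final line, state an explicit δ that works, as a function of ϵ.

Suppose ϵ > 0. We want δ > 0 such that 0 < |u + 2| < δ implies |(2u^3 - 5u^2 + 6u + 6) + 42| < ϵ.
(2u^3 - 5u^2 + 6u + 6) + 42 = 2u^3 - 5u^2 + 6u + 48 = (u + 2)(2u^2 - 9u + 24).
So |(2u^3 - 5u^2 + 6u + 6) + 42| = |u + 2|·|2u^2 - 9u + 24|.
Require δ ≤ 1. Then |u + 2| < 1 gives |u| < 3, and by the triangle inequality |2u^2 - 9u + 24| ≤ 2·3^2 + 9·3 + 24 = 69.
Hence |(2u^3 - 5u^2 + 6u + 6) + 42| ≤ 69|u + 2| < ϵ provided |u + 2| < ϵ/69.
Take δ = min(1, ϵ/69). Then 0 < |u + 2| < δ gives both |u + 2| < 1 and |u + 2| < ϵ/69, so |(2u^3 - 5u^2 + 6u + 6) + 42| < ϵ.

δ = min(1, ϵ/69)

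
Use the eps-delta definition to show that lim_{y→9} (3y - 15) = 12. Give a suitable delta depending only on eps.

Fix eps > 0. We need delta > 0 so that 0 < |y − 9| < delta implies |(3y - 15) − 12| < eps.
Since (3y - 15) − 12 = 3(y − 9), we have |(3y - 15) − 12| = 3|y − 9|.
So 3|y − 9| < eps exactly when |y − 9| < eps/3.
Take delta = eps/3. If 0 < |y − 9| < delta then |(3y - 15) − 12| = 3|y − 9| < 3·(eps/3) = eps.

delta = eps/3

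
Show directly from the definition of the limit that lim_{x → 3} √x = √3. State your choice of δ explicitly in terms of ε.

Fix ε > 0. We want δ > 0 such that 0 < |x − 3| < δ implies |√x − √3| < ε.
Rationalise: √x − √3 = (x − 3)/(√x + √3), so |√x − √3| = |x − 3|/(√x + √3).
Restrict δ ≤ 3 so that |x − 3| < 3 forces x > 0, and then √x + √3 > √3.
Hence |√x − √3| < |x − 3|/√3, which is < ε once |x − 3| < √3·ε.
Take δ = min(3, √3·ε). If 0 < |x − 3| < δ then x > 0 and |√x − √3| < |x − 3|/√3 < ε.

δ = min(3, √3·ε)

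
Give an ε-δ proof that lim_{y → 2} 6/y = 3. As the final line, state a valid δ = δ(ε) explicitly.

δ = min(1, (1/3)ε)

Fix ε > 0. We seek δ > 0 such that 0 < |y − 2| < δ implies |6/y − 3| < ε.
|6/y − 3| = 6·|2 − y|/(2·|y|) = 6|y − 2|/(2|y|).
Restrict δ ≤ 1. Then |y − 2| < 1 gives |y| > 1, so 2|y| > 2.
Then |6/y − 3| < 6|y − 2|/2, which is < ε when |y − 2| < (1/3)ε.
Take δ = min(1, (1/3)ε). Then 0 < |y − 2| < δ gives both |y − 2| < 1 and |y − 2| < (1/3)ε, so |6/y − 3| < ε.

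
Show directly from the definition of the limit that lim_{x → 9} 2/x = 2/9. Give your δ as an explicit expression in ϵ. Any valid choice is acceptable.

Let ϵ > 0 be given. We seek δ > 0 such that 0 < |x − 9| < δ implies |2/x − (2/9)| < ϵ.
|2/x − (2/9)| = 2·|9 − x|/(9·|x|) = 2|x − 9|/(9|x|).
Require δ ≤ 9/2 so that |x| > 9 − 9/2 = 9/2, hence 9|x| > 81/2.
Then |2/x − (2/9)| < 2|x − 9|/(81/2), which is < ϵ when |x − 9| < (81/4)ϵ.
Take δ = min(9/2, (81/4)ϵ). Then 0 < |x − 9| < δ gives both |x − 9| < 9/2 and |x − 9| < (81/4)ϵ, so |2/x − (2/9)| < ϵ.

δ = min(9/2, (81/4)ϵ)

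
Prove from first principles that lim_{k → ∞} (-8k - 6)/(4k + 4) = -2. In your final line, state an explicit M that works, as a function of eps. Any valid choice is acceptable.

Fix eps > 0. For k ≥ 1, |(-8k - 6)/(4k + 4) + 2| = |8|/(4(4k + 4)) = 8/(4(4k + 4)).
Since 4k + 4 ≥ 4k for k ≥ 1, this is ≤ 8/(4·4k) = (1/2)/k.
So |(-8k - 6)/(4k + 4) + 2| < eps whenever k > (1/2)/eps.
Take M = (1/2)/eps. If k > M then |(-8k - 6)/(4k + 4) + 2| ≤ (1/2)/k < eps.

M = (1/2)/eps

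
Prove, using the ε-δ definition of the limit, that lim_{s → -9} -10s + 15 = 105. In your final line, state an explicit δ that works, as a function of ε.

δ = ε/10

Fix ε > 0. We need δ > 0 so that 0 < |s + 9| < δ implies |(-10s + 15) − 105| < ε.
|(-10s + 15) − 105| = |-10s - 90| = 10|s + 9|.
So 10|s + 9| < ε exactly when |s + 9| < ε/10.
Choosing δ = ε/10 gives |(-10s + 15) − 105| = 10|s + 9| < ε whenever |s + 9| < δ.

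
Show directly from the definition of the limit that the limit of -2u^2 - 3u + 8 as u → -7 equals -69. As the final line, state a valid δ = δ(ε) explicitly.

Fix ε > 0. We want δ > 0 such that 0 < |u + 7| < δ implies |(-2u^2 - 3u + 8) + 69| < ε.
(-2u^2 - 3u + 8) + 69 = -2u^2 - 3u + 77 = (u + 7)(-2u + 11).
So |(-2u^2 - 3u + 8) + 69| = |u + 7|·|-2u + 11|.
Assume first that |u + 7| < 2, so |u| < 9. Then |-2u + 11| ≤ 2·9 + 11 = 29.
Hence |(-2u^2 - 3u + 8) + 69| ≤ 29|u + 7| < ε provided |u + 7| < ε/29.
Choosing δ = min(2, ε/29) ensures both conditions, hence |(-2u^2 - 3u + 8) + 69| < ε.

δ = min(2, ε/29)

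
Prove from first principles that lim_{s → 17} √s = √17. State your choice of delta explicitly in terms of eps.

delta = min(17, √17·eps)

Let eps > 0. We want delta > 0 such that 0 < |s − 17| < delta implies |√s − √17| < eps.
Rationalise: √s − √17 = (s − 17)/(√s + √17), so |√s − √17| = |s − 17|/(√s + √17).
Restrict delta ≤ 17 so that |s − 17| < 17 forces s > 0, and then √s + √17 > √17.
Hence |√s − √17| < |s − 17|/√17, which is < eps once |s − 17| < √17·eps.
Take delta = min(17, √17·eps). If 0 < |s − 17| < delta then s > 0 and |√s − √17| < |s − 17|/√17 < eps.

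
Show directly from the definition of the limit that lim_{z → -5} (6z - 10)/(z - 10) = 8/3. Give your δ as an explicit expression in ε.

Let ε > 0. We want δ > 0 with 0 < |z + 5| < δ ⇒ |(6z - 10)/(z - 10) − (8/3)| < ε.
Combining over a common denominator, (6z - 10)/(z - 10) − (8/3) = [(6z - 10)·(-15) − (-40)·(z - 10)] / [(-15)·(z - 10)] = -50(z + 5) / ((-15)(z - 10)).
So |(6z - 10)/(z - 10) − (8/3)| = 50|z + 5| / (15·|z − 10|).
Require δ ≤ 15/2, so |z − 10| ≥ |-15| − |z + 5| > 15 − 15/2 = 15/2.
Hence |(6z - 10)/(z - 10) − (8/3)| < 50|z + 5|/(15·(15/2)) = (4/9)|z + 5|, which is < ε once |z + 5| < (9/4)ε.
Take δ = min(15/2, (9/4)ε). Then 0 < |z + 5| < δ forces both bounds, so |(6z - 10)/(z - 10) − (8/3)| < ε.

δ = min(15/2, (9/4)ε)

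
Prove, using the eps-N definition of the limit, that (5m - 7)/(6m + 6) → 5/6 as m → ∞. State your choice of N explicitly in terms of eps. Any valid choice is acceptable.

N = 2/eps

Let eps > 0 be given. For m ≥ 1, |(5m - 7)/(6m + 6) − (5/6)| = |-72|/(6(6m + 6)) = 72/(6(6m + 6)).
Since 6m + 6 ≥ 6m for m ≥ 1, this is ≤ 72/(6·6m) = 2/m.
So |(5m - 7)/(6m + 6) − (5/6)| < eps whenever m > 2/eps.
Take N = 2/eps. If m > N then |(5m - 7)/(6m + 6) − (5/6)| ≤ 2/m < eps.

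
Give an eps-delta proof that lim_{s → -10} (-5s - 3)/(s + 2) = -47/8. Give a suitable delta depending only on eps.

delta = min(4, (32/7)eps)

Let eps > 0. We want delta > 0 with 0 < |s + 10| < delta ⇒ |(-5s - 3)/(s + 2) + 47/8| < eps.
Combining over a common denominator, (-5s - 3)/(s + 2) + 47/8 = [(-5s - 3)·(-8) − 47·(s + 2)] / [(-8)·(s + 2)] = -7(s + 10) / ((-8)(s + 2)).
So |(-5s - 3)/(s + 2) + 47/8| = 7|s + 10| / (8·|s + 2|).
Restrict delta ≤ 4. Then |s + 10| < 4 gives |s + 2| = |(s + 10) + (-8)| ≥ 8 − 4 = 4.
Hence |(-5s - 3)/(s + 2) + 47/8| < 7|s + 10|/(8·4) = (7/32)|s + 10|, which is < eps once |s + 10| < (32/7)eps.
Take delta = min(4, (32/7)eps). Then 0 < |s + 10| < delta forces both bounds, so |(-5s - 3)/(s + 2) + 47/8| < eps.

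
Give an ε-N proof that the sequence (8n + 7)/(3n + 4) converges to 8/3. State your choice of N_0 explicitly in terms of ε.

N_0 = (11/9)/ε

Suppose ε > 0. For n ≥ 1, |(8n + 7)/(3n + 4) − (8/3)| = |-11|/(3(3n + 4)) = 11/(3(3n + 4)).
Since 3n + 4 ≥ 3n for n ≥ 1, this is ≤ 11/(3·3n) = (11/9)/n.
So |(8n + 7)/(3n + 4) − (8/3)| < ε whenever n > (11/9)/ε.
Take N_0 = (11/9)/ε. If n > N_0 then |(8n + 7)/(3n + 4) − (8/3)| ≤ (11/9)/n < ε.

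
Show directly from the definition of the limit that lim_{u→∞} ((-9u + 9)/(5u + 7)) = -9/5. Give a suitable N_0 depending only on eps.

Suppose eps > 0. We seek N_0 > 0 such that u > N_0 implies |(-9u + 9)/(5u + 7) + 9/5| < eps.
(-9u + 9)/(5u + 7) + 9/5 = (5(-9u + 9) − (-9)(5u + 7)) / (5(5u + 7)) = 108/(5(5u + 7)).
For u > 0 we have 5u + 7 > 5u, so |(-9u + 9)/(5u + 7) + 9/5| = 108/(5(5u + 7)) < 108/(5·5u) = (108/25)/u.
Thus |(-9u + 9)/(5u + 7) + 9/5| < eps whenever u > (108/25)/eps.
Take N_0 = (108/25)/eps. If u > N_0 then |(-9u + 9)/(5u + 7) + 9/5| < (108/25)/u < eps.

N_0 = (108/25)/eps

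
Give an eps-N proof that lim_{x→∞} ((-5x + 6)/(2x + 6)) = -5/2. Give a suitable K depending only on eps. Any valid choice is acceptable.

K = (21/2)/eps

Let eps > 0. We seek K > 0 such that x > K implies |(-5x + 6)/(2x + 6) + 5/2| < eps.
(-5x + 6)/(2x + 6) + 5/2 = (2(-5x + 6) − (-5)(2x + 6)) / (2(2x + 6)) = 42/(2(2x + 6)).
For x > 0 we have 2x + 6 > 2x, so |(-5x + 6)/(2x + 6) + 5/2| = 42/(2(2x + 6)) < 42/(2·2x) = (21/2)/x.
Thus |(-5x + 6)/(2x + 6) + 5/2| < eps whenever x > (21/2)/eps.
Take K = (21/2)/eps. If x > K then |(-5x + 6)/(2x + 6) + 5/2| < (21/2)/x < eps.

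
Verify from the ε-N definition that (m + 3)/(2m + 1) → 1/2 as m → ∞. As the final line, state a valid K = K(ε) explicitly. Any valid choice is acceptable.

Fix ε > 0. For m ≥ 1, |(m + 3)/(2m + 1) − (1/2)| = |5|/(2(2m + 1)) = 5/(2(2m + 1)).
Since 2m + 1 ≥ 2m for m ≥ 1, this is ≤ 5/(2·2m) = (5/4)/m.
So |(m + 3)/(2m + 1) − (1/2)| < ε whenever m > (5/4)/ε.
Take K = (5/4)/ε. If m > K then |(m + 3)/(2m + 1) − (1/2)| ≤ (5/4)/m < ε.

K = (5/4)/ε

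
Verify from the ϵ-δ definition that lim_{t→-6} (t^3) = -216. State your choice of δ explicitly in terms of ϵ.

Suppose ϵ > 0. We seek δ > 0 with 0 < |t + 6| < δ ⇒ |t^3 + 216| < ϵ.
Factor: t^3 + 216 = (t + 6)(t^2 - 6t + 36), so |t^3 + 216| = |t + 6|·|t^2 - 6t + 36|.
Impose δ ≤ 1 so that |t| < 7; then |t^2 - 6t + 36| ≤ 127.
Hence |t^3 + 216| ≤ 127|t + 6|, which is < ϵ once |t + 6| < ϵ/127.
Take δ = min(1, ϵ/127). If 0 < |t + 6| < δ then both bounds hold and |t^3 + 216| ≤ 127|t + 6| < 127·(ϵ/127) = ϵ.

δ = min(1, ϵ/127)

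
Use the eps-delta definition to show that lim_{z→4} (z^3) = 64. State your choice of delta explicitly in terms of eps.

delta = min(2, eps/76)

Let eps > 0 be given. We seek delta > 0 with 0 < |z − 4| < delta ⇒ |z^3 − 64| < eps.
Factor: z^3 − 64 = (z − 4)(z^2 + 4z + 16), so |z^3 − 64| = |z − 4|·|z^2 + 4z + 16|.
Impose delta ≤ 2 so that |z| < 6; then |z^2 + 4z + 16| ≤ 76.
Hence |z^3 − 64| ≤ 76|z − 4|, which is < eps once |z − 4| < eps/76.
Take delta = min(2, eps/76). If 0 < |z − 4| < delta then both bounds hold and |z^3 − 64| ≤ 76|z − 4| < 76·(eps/76) = eps.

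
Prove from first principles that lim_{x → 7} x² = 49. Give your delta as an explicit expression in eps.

Let eps > 0 be given. We seek delta > 0 with 0 < |x − 7| < delta ⇒ |x² − 49| < eps.
Factor: x² − 49 = (x − 7)(x + 7), so |x² − 49| = |x − 7|·|x + 7|.
Restrict delta ≤ 1. Then |x − 7| < 1 gives |x| < 8, so by the triangle inequality |x + 7| ≤ 8 + 7 = 15.
Hence |x² − 49| ≤ 15|x − 7|, which is < eps once |x − 7| < eps/15.
Take delta = min(1, eps/15). If 0 < |x − 7| < delta then both bounds hold and |x² − 49| ≤ 15|x − 7| < 15·(eps/15) = eps.

delta = min(1, eps/15)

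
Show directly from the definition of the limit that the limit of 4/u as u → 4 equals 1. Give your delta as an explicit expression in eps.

delta = min(2, 2eps)

Suppose eps > 0. We seek delta > 0 such that 0 < |u − 4| < delta implies |4/u − 1| < eps.
|4/u − 1| = 4·|4 − u|/(4·|u|) = 4|u − 4|/(4|u|).
Restrict delta ≤ 2. Then |u − 4| < 2 gives |u| > 2, so 4|u| > 8.
Then |4/u − 1| < 4|u − 4|/8, which is < eps when |u − 4| < 2eps.
Take delta = min(2, 2eps). Then 0 < |u − 4| < delta gives both |u − 4| < 2 and |u − 4| < 2eps, so |4/u − 1| < eps.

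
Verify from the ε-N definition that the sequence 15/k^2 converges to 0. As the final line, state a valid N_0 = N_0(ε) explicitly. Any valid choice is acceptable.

Fix ε > 0. For k ≥ 1, |15/k^2 − 0| = 15/k^2.
15/k^2 < ε ⇔ k^2 > 15/ε ⇔ k > (15/ε)^{1/2}.
Take N_0 = (15/ε)^{1/2}. Then k > N_0 implies 15/k^2 < ε.

N_0 = (15/ε)^{1/2}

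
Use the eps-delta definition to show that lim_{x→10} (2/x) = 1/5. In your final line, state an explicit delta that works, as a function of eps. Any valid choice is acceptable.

delta = min(5, 25eps)

Fix eps > 0. We seek delta > 0 such that 0 < |x − 10| < delta implies |2/x − (1/5)| < eps.
|2/x − (1/5)| = 2·|10 − x|/(10·|x|) = 2|x − 10|/(10|x|).
Restrict delta ≤ 5. Then |x − 10| < 5 gives |x| > 5, so 10|x| > 50.
Then |2/x − (1/5)| < 2|x − 10|/50, which is < eps when |x − 10| < 25eps.
Take delta = min(5, 25eps). Then 0 < |x − 10| < delta gives both |x − 10| < 5 and |x − 10| < 25eps, so |2/x − (1/5)| < eps.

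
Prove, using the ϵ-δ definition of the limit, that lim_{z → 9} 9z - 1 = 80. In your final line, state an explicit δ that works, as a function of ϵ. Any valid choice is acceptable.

δ = ϵ/9

Let ϵ > 0. We need δ > 0 so that 0 < |z − 9| < δ implies |(9z - 1) − 80| < ϵ.
Since (9z - 1) − 80 = 9(z − 9), we have |(9z - 1) − 80| = 9|z − 9|.
So 9|z − 9| < ϵ exactly when |z − 9| < ϵ/9.
Choosing δ = ϵ/9 gives |(9z - 1) − 80| = 9|z − 9| < ϵ whenever |z − 9| < δ.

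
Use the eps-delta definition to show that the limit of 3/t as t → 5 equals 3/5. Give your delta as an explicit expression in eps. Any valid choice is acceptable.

Let eps > 0. We seek delta > 0 such that 0 < |t − 5| < delta implies |3/t − (3/5)| < eps.
|3/t − (3/5)| = 3·|5 − t|/(5·|t|) = 3|t − 5|/(5|t|).
Restrict delta ≤ 5/2. Then |t − 5| < 5/2 gives |t| > 5/2, so 5|t| > 25/2.
Then |3/t − (3/5)| < 3|t − 5|/(25/2), which is < eps when |t − 5| < (25/6)eps.
Take delta = min(5/2, (25/6)eps). Then 0 < |t − 5| < delta gives both |t − 5| < 5/2 and |t − 5| < (25/6)eps, so |3/t − (3/5)| < eps.

delta = min(5/2, (25/6)eps)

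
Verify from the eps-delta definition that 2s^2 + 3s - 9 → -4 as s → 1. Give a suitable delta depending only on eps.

Fix eps > 0. We want delta > 0 such that 0 < |s − 1| < delta implies |(2s^2 + 3s - 9) + 4| < eps.
(2s^2 + 3s - 9) + 4 = 2s^2 + 3s - 5 = (s − 1)(2s + 5).
So |(2s^2 + 3s - 9) + 4| = |s − 1|·|2s + 5|.
Assume first that |s − 1| < 2, so |s| < 3. Then |2s + 5| ≤ 2·3 + 5 = 11.
Hence |(2s^2 + 3s - 9) + 4| ≤ 11|s − 1| < eps provided |s − 1| < eps/11.
Take delta = min(2, eps/11). Then 0 < |s − 1| < delta gives both |s − 1| < 2 and |s − 1| < eps/11, so |(2s^2 + 3s - 9) + 4| < eps.

delta = min(2, eps/11)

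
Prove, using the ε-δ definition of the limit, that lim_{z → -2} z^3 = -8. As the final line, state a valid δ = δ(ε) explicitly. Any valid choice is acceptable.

δ = min(1, ε/19)

Let ε > 0 be given. We seek δ > 0 with 0 < |z + 2| < δ ⇒ |z^3 + 8| < ε.
Factor: z^3 + 8 = (z + 2)(z^2 - 2z + 4), so |z^3 + 8| = |z + 2|·|z^2 - 2z + 4|.
Impose δ ≤ 1 so that |z| < 3; then |z^2 - 2z + 4| ≤ 19.
Hence |z^3 + 8| ≤ 19|z + 2|, which is < ε once |z + 2| < ε/19.
Take δ = min(1, ε/19). If 0 < |z + 2| < δ then both bounds hold and |z^3 + 8| ≤ 19|z + 2| < 19·(ε/19) = ε.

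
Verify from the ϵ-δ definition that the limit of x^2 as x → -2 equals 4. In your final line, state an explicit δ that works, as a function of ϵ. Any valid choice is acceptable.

Fix ϵ > 0. We seek δ > 0 with 0 < |x + 2| < δ ⇒ |x^2 − 4| < ϵ.
Factor: x^2 − 4 = (x + 2)(x - 2), so |x^2 − 4| = |x + 2|·|x - 2|.
Impose δ ≤ 1 so that |x| < 3; then |x - 2| ≤ 5.
Hence |x^2 − 4| ≤ 5|x + 2|, which is < ϵ once |x + 2| < ϵ/5.
Take δ = min(1, ϵ/5). If 0 < |x + 2| < δ then both bounds hold and |x^2 − 4| ≤ 5|x + 2| < 5·(ϵ/5) = ϵ.

δ = min(1, ϵ/5)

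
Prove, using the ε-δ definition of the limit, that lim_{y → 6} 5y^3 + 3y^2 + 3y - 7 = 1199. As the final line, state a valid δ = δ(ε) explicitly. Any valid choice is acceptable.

δ = min(1, ε/677)

Fix ε > 0. We want δ > 0 such that 0 < |y − 6| < δ implies |(5y^3 + 3y^2 + 3y - 7) − 1199| < ε.
(5y^3 + 3y^2 + 3y - 7) − 1199 = 5y^3 + 3y^2 + 3y - 1206 = (y − 6)(5y^2 + 33y + 201).
So |(5y^3 + 3y^2 + 3y - 7) − 1199| = |y − 6|·|5y^2 + 33y + 201|.
Assume first that |y − 6| < 1, so |y| < 7. Then |5y^2 + 33y + 201| ≤ 5·7^2 + 33·7 + 201 = 677.
Hence |(5y^3 + 3y^2 + 3y - 7) − 1199| ≤ 677|y − 6| < ε provided |y − 6| < ε/677.
Take δ = min(1, ε/677). Then 0 < |y − 6| < δ gives both |y − 6| < 1 and |y − 6| < ε/677, so |(5y^3 + 3y^2 + 3y - 7) − 1199| < ε.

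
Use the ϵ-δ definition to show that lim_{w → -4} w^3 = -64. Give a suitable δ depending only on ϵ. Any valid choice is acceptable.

δ = min(1, ϵ/61)

Let ϵ > 0 be given. We seek δ > 0 with 0 < |w + 4| < δ ⇒ |w^3 + 64| < ϵ.
Factor: w^3 + 64 = (w + 4)(w^2 - 4w + 16), so |w^3 + 64| = |w + 4|·|w^2 - 4w + 16|.
Restrict δ ≤ 1. Then |w + 4| < 1 gives |w| < 5, so by the triangle inequality |w^2 - 4w + 16| ≤ 5^2 + 4·5 + 16 = 61.
Hence |w^3 + 64| ≤ 61|w + 4|, which is < ϵ once |w + 4| < ϵ/61.
Take δ = min(1, ϵ/61). If 0 < |w + 4| < δ then both bounds hold and |w^3 + 64| ≤ 61|w + 4| < 61·(ϵ/61) = ϵ.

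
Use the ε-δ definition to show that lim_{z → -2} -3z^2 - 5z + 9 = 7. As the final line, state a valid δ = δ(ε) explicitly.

δ = min(2, ε/13)

Let ε > 0 be given. We want δ > 0 such that 0 < |z + 2| < δ implies |(-3z^2 - 5z + 9) − 7| < ε.
(-3z^2 - 5z + 9) − 7 = -3z^2 - 5z + 2 = (z + 2)(-3z + 1).
So |(-3z^2 - 5z + 9) − 7| = |z + 2|·|-3z + 1|.
Assume first that |z + 2| < 2, so |z| < 4. Then |-3z + 1| ≤ 3·4 + 1 = 13.
Hence |(-3z^2 - 5z + 9) − 7| ≤ 13|z + 2| < ε provided |z + 2| < ε/13.
Take δ = min(2, ε/13). Then 0 < |z + 2| < δ gives both |z + 2| < 2 and |z + 2| < ε/13, so |(-3z^2 - 5z + 9) − 7| < ε.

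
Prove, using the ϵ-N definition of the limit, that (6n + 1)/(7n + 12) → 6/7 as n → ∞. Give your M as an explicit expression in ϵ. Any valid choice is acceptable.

M = (65/49)/ϵ

Let ϵ > 0. For n ≥ 1, |(6n + 1)/(7n + 12) − (6/7)| = |-65|/(7(7n + 12)) = 65/(7(7n + 12)).
Since 7n + 12 ≥ 7n for n ≥ 1, this is ≤ 65/(7·7n) = (65/49)/n.
So |(6n + 1)/(7n + 12) − (6/7)| < ϵ whenever n > (65/49)/ϵ.
Take M = (65/49)/ϵ. If n > M then |(6n + 1)/(7n + 12) − (6/7)| ≤ (65/49)/n < ϵ.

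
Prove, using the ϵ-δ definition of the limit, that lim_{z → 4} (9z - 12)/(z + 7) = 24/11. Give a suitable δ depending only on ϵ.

Suppose ϵ > 0. We want δ > 0 with 0 < |z − 4| < δ ⇒ |(9z - 12)/(z + 7) − (24/11)| < ϵ.
Combining over a common denominator, (9z - 12)/(z + 7) − (24/11) = [(9z - 12)·11 − 24·(z + 7)] / [11·(z + 7)] = 75(z − 4) / (11(z + 7)).
So |(9z - 12)/(z + 7) − (24/11)| = 75|z − 4| / (11·|z + 7|).
Require δ ≤ 11/2, so |z + 7| ≥ |11| − |z − 4| > 11 − 11/2 = 11/2.
Hence |(9z - 12)/(z + 7) − (24/11)| < 75|z − 4|/(11·(11/2)) = (150/121)|z − 4|, which is < ϵ once |z − 4| < (121/150)ϵ.
Take δ = min(11/2, (121/150)ϵ). Then 0 < |z − 4| < δ forces both bounds, so |(9z - 12)/(z + 7) − (24/11)| < ϵ.

δ = min(11/2, (121/150)ϵ)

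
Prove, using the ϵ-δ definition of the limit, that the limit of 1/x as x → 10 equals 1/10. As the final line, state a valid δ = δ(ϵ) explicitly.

δ = min(5, 50ϵ)

Let ϵ > 0. We seek δ > 0 such that 0 < |x − 10| < δ implies |1/x − (1/10)| < ϵ.
|1/x − (1/10)| = |10 − x|/(10·|x|) = |x − 10|/(10|x|).
Restrict δ ≤ 5. Then |x − 10| < 5 gives |x| > 5, so 10|x| > 50.
Then |1/x − (1/10)| < |x − 10|/50, which is < ϵ when |x − 10| < 50ϵ.
Take δ = min(5, 50ϵ). Then 0 < |x − 10| < δ gives both |x − 10| < 5 and |x − 10| < 50ϵ, so |1/x − (1/10)| < ϵ.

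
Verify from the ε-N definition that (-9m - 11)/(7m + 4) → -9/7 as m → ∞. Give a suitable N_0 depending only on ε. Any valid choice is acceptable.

N_0 = (41/49)/ε

Let ε > 0 be given. For m ≥ 1, |(-9m - 11)/(7m + 4) + 9/7| = |-41|/(7(7m + 4)) = 41/(7(7m + 4)).
Since 7m + 4 ≥ 7m for m ≥ 1, this is ≤ 41/(7·7m) = (41/49)/m.
So |(-9m - 11)/(7m + 4) + 9/7| < ε whenever m > (41/49)/ε.
Take N_0 = (41/49)/ε. If m > N_0 then |(-9m - 11)/(7m + 4) + 9/7| ≤ (41/49)/m < ε.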